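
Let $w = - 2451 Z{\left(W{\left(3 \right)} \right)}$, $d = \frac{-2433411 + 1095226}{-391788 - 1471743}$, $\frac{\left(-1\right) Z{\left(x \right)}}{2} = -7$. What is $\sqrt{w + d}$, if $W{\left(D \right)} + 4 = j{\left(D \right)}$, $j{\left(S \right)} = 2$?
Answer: $\frac{i \sqrt{13240152649651391}}{621177} \approx 185.24 i$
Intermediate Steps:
$W{\left(D \right)} = -2$ ($W{\left(D \right)} = -4 + 2 = -2$)
$Z{\left(x \right)} = 14$ ($Z{\left(x \right)} = \left(-2\right) \left(-7\right) = 14$)
$d = \frac{1338185}{1863531}$ ($d = - \frac{1338185}{-1863531} = \left(-1338185\right) \left(- \frac{1}{1863531}\right) = \frac{1338185}{1863531} \approx 0.71809$)
$w = -34314$ ($w = \left(-2451\right) 14 = -34314$)
$\sqrt{w + d} = \sqrt{-34314 + \frac{1338185}{1863531}} = \sqrt{- \frac{63943864549}{1863531}} = \frac{i \sqrt{13240152649651391}}{621177}$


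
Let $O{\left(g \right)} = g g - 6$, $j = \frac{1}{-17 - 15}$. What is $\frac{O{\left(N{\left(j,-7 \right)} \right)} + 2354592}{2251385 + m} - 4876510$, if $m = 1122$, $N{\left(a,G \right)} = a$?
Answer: $- \frac{11247995449327615}{2306567168} \approx -4.8765 \cdot 10^{6}$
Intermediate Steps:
$j = - \frac{1}{32}$ ($j = \frac{1}{-32} = - \frac{1}{32} \approx -0.03125$)
$O{\left(g \right)} = -6 + g^{2}$ ($O{\left(g \right)} = g^{2} - 6 = -6 + g^{2}$)
$\frac{O{\left(N{\left(j,-7 \right)} \right)} + 2354592}{2251385 + m} - 4876510 = \frac{\left(-6 + \left(- \frac{1}{32}\right)^{2}\right) + 2354592}{2251385 + 1122} - 4876510 = \frac{\left(-6 + \frac{1}{1024}\right) + 2354592}{2252507} - 4876510 = \left(- \frac{6143}{1024} + 2354592\right) \frac{1}{2252507} - 4876510 = \frac{2411096065}{1024} \cdot \frac{1}{2252507} - 4876510 = \frac{2411096065}{2306567168} - 4876510 = - \frac{11247995449327615}{2306567168}$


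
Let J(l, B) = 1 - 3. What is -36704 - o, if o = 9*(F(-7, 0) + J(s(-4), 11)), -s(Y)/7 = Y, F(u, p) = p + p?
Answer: -36686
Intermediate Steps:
F(u, p) = 2*p
s(Y) = -7*Y
J(l, B) = -2
o = -18 (o = 9*(2*0 - 2) = 9*(0 - 2) = 9*(-2) = -18)
-36704 - o = -36704 - 1*(-18) = -36704 + 18 = -36686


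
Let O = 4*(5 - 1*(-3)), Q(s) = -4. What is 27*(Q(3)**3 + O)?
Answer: -864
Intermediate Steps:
O = 32 (O = 4*(5 + 3) = 4*8 = 32)
27*(Q(3)**3 + O) = 27*((-4)**3 + 32) = 27*(-64 + 32) = 27*(-32) = -864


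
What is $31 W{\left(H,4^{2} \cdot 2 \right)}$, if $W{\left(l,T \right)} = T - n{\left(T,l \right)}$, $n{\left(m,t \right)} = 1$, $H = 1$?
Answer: $961$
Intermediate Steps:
$W{\left(l,T \right)} = -1 + T$ ($W{\left(l,T \right)} = T - 1 = -1 + T$)
$31 W{\left(H,4^{2} \cdot 2 \right)} = 31 \left(-1 + 4^{2} \cdot 2\right) = 31 \left(-1 + 16 \cdot 2\right) = 31 \left(-1 + 32\right) = 31 \cdot 31 = 961$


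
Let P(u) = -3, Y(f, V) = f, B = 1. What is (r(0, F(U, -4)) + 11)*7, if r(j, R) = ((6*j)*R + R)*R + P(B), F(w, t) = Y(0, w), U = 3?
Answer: 56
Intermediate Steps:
F(w, t) = 0
r(j, R) = -3 + R*(R + 6*R*j) (r(j, R) = ((6*j)*R + R)*R - 3 = (6*R*j + R)*R - 3 = (R + 6*R*j)*R - 3 = R*(R + 6*R*j) - 3 = -3 + R*(R + 6*R*j))
(r(0, F(U, -4)) + 11)*7 = ((-3 + 0**2 + 6*0*0**2) + 11)*7 = ((-3 + 0 + 6*0*0) + 11)*7 = ((-3 + 0 + 0) + 11)*7 = (-3 + 11)*7 = 8*7 = 56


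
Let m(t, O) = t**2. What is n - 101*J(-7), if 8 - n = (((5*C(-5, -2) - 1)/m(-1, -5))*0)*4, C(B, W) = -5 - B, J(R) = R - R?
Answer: 8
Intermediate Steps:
J(R) = 0
n = 8 (n = 8 - ((5*(-5 - 1*(-5)) - 1)/((-1)**2))*0*4 = 8 - ((5*(-5 + 5) - 1)/1)*0*4 = 8 - ((5*0 - 1)*1)*0*4 = 8 - ((0 - 1)*1)*0*4 = 8 - -1*1*0*4 = 8 - (-1*0)*4 = 8 - 0*4 = 8 - 1*0 = 8 + 0 = 8)
n - 101*J(-7) = 8 - 101*0 = 8 + 0 = 8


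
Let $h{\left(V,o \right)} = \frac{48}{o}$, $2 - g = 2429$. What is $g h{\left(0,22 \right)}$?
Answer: $- \frac{58248}{11} \approx -5295.3$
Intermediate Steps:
$g = -2427$ ($g = 2 - 2429 = -2427$)
$g h{\left(0,22 \right)} = - 2427 \cdot \frac{48}{22} = - 2427 \cdot 48 \cdot \frac{1}{22} = \left(-2427\right) \frac{24}{11} = - \frac{58248}{11}$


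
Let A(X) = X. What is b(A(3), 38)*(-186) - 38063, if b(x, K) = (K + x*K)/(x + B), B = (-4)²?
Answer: -39551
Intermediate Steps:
B = 16
b(x, K) = (K + K*x)/(16 + x) (b(x, K) = (K + x*K)/(x + 16) = (K + K*x)/(16 + x))
b(A(3), 38)*(-186) - 38063 = (38*(1 + 3)/(16 + 3))*(-186) - 38063 = (38*4/19)*(-186) - 38063 = (38*(1/19)*4)*(-186) - 38063 = 8*(-186) - 38063 = -1488 - 38063 = -39551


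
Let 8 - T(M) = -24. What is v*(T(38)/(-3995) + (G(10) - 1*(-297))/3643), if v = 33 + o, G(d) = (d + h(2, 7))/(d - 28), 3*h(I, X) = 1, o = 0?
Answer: 634181471/261968130 ≈ 2.4208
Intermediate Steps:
h(I, X) = ⅓ (h(I, X) = (⅓)*1 = ⅓)
T(M) = 32 (T(M) = 8 - 1*(-24) = 8 + 24 = 32)
G(d) = (⅓ + d)/(-28 + d) (G(d) = (d + ⅓)/(d - 28) = (⅓ + d)/(-28 + d))
v = 33 (v = 33 + 0 = 33)
v*(T(38)/(-3995) + (G(10) - 1*(-297))/3643) = 33*(32/(-3995) + ((⅓ + 10)/(-28 + 10) - 1*(-297))/3643) = 33*(32*(-1/3995) + ((31/3)/(-18) + 297)*(1/3643)) = 33*(-32/3995 + (-1/18*31/3 + 297)*(1/3643)) = 33*(-32/3995 + (-31/54 + 297)*(1/3643)) = 33*(-32/3995 + (16007/54)*(1/3643)) = 33*(-32/3995 + 16007/196722) = 33*(57652861/785904390) = 634181471/261968130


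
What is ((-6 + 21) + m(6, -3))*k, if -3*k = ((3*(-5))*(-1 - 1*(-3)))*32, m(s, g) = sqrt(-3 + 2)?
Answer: 4800 + 320*I ≈ 4800.0 + 320.0*I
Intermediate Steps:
m(s, g) = I (m(s, g) = sqrt(-1) = I)
k = 320 (k = -(3*(-5))*(-1 - 1*(-3))*32/3 = -(-15*(-1 + 3))*32/3 = -(-15*2)*32/3 = -(-10)*32 = -1/3*(-960) = 320)
((-6 + 21) + m(6, -3))*k = ((-6 + 21) + I)*320 = (15 + I)*320 = 4800 + 320*I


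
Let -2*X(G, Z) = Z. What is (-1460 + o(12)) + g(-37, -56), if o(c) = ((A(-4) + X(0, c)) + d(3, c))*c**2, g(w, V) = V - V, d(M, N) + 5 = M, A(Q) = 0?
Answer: -2612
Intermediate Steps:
d(M, N) = -5 + M
g(w, V) = 0
X(G, Z) = -Z/2
o(c) = c**2*(-2 - c/2) (o(c) = ((0 - c/2) + (-5 + 3))*c**2 = (-c/2 - 2)*c**2 = (-2 - c/2)*c**2 = c**2*(-2 - c/2))
(-1460 + o(12)) + g(-37, -56) = (-1460 + (1/2)*12**2*(-4 - 1*12)) + 0 = (-1460 + (1/2)*144*(-4 - 12)) + 0 = (-1460 + (1/2)*144*(-16)) + 0 = (-1460 - 1152) + 0 = -2612 + 0 = -2612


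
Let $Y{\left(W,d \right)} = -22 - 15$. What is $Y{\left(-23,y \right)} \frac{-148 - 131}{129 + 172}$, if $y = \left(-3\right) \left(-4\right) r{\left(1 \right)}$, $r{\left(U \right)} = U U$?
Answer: $\frac{10323}{301} \approx 34.296$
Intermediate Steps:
$r{\left(U \right)} = U^{2}$
$y = 12$ ($y = \left(-3\right) \left(-4\right) 1^{2} = 12 \cdot 1 = 12$)
$Y{\left(W,d \right)} = -37$ ($Y{\left(W,d \right)} = -22 - 15 = -37$)
$Y{\left(-23,y \right)} \frac{-148 - 131}{129 + 172} = - 37 \frac{-148 - 131}{129 + 172} = - 37 \left(- \frac{279}{301}\right) = - 37 \left(\left(-279\right) \frac{1}{301}\right) = \left(-37\right) \left(- \frac{279}{301}\right) = \frac{10323}{301}$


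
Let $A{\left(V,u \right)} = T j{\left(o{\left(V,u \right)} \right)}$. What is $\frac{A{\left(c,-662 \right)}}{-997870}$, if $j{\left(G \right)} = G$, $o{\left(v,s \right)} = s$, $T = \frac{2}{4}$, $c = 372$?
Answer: $\frac{331}{997870} \approx 0.00033171$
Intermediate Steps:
$T = \frac{1}{2}$ ($T = 2 \cdot \frac{1}{4} = \frac{1}{2} \approx 0.5$)
$A{\left(V,u \right)} = \frac{u}{2}$
$\frac{A{\left(c,-662 \right)}}{-997870} = \frac{\frac{1}{2} \left(-662\right)}{-997870} = \left(-331\right) \left(- \frac{1}{997870}\right) = \frac{331}{997870}$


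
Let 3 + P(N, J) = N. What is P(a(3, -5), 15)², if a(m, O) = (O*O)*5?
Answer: 14884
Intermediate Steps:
a(m, O) = 5*O² (a(m, O) = O²*5 = 5*O²)
P(N, J) = -3 + N
P(a(3, -5), 15)² = (-3 + 5*(-5)²)² = (-3 + 5*25)² = (-3 + 125)² = 122² = 14884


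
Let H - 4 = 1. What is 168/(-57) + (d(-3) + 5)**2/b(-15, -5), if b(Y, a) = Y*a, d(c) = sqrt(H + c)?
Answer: -1229/475 + 2*sqrt(2)/15 ≈ -2.3988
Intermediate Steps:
H = 5 (H = 4 + 1 = 5)
d(c) = sqrt(5 + c)
168/(-57) + (d(-3) + 5)**2/b(-15, -5) = 168/(-57) + (sqrt(5 - 3) + 5)**2/((-15*(-5))) = 168*(-1/57) + (sqrt(2) + 5)**2/75 = -56/19 + (5 + sqrt(2))**2*(1/75) = -56/19 + (5 + sqrt(2))**2/75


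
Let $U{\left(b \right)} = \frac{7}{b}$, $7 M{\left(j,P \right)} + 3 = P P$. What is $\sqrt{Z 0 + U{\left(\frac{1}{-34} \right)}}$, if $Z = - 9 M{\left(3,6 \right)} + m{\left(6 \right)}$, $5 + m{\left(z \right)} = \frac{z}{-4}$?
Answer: $i \sqrt{238} \approx 15.427 i$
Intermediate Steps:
$M{\left(j,P \right)} = - \frac{3}{7} + \frac{P^{2}}{7}$ ($M{\left(j,P \right)} = - \frac{3}{7} + \frac{P P}{7} = - \frac{3}{7} + \frac{P^{2}}{7}$)
$m{\left(z \right)} = -5 - \frac{z}{4}$ ($m{\left(z \right)} = -5 + \frac{z}{-4} = -5 + z \left(- \frac{1}{4}\right) = -5 - \frac{z}{4}$)
$Z = - \frac{685}{14}$ ($Z = - 9 \left(- \frac{3}{7} + \frac{6^{2}}{7}\right) - \frac{13}{2} = - 9 \left(- \frac{3}{7} + \frac{1}{7} \cdot 36\right) - \frac{13}{2} = - 9 \left(- \frac{3}{7} + \frac{36}{7}\right) - \frac{13}{2} = \left(-9\right) \frac{33}{7} - \frac{13}{2} = - \frac{297}{7} - \frac{13}{2} = - \frac{685}{14} \approx -48.929$)
$\sqrt{Z 0 + U{\left(\frac{1}{-34} \right)}} = \sqrt{\left(- \frac{685}{14}\right) 0 + \frac{7}{\frac{1}{-34}}} = \sqrt{0 + \frac{7}{- \frac{1}{34}}} = \sqrt{0 + 7 \left(-34\right)} = \sqrt{0 - 238} = \sqrt{-238} = i \sqrt{238}$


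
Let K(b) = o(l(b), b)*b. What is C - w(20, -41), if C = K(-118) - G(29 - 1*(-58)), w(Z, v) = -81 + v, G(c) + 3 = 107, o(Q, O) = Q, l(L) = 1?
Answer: -100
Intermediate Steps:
G(c) = 104 (G(c) = -3 + 107 = 104)
K(b) = b (K(b) = 1*b = b)
C = -222 (C = -118 - 1*104 = -118 - 104 = -222)
C - w(20, -41) = -222 - (-81 - 41) = -222 - 1*(-122) = -222 + 122 = -100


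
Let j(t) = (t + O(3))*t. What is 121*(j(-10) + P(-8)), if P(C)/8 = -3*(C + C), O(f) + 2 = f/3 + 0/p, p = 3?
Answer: 59774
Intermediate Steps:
O(f) = -2 + f/3 (O(f) = -2 + (f/3 + 0/3) = -2 + (f*(⅓) + 0*(⅓)) = -2 + (f/3 + 0) = -2 + f/3)
P(C) = -48*C (P(C) = 8*(-3*(C + C)) = 8*(-6*C) = -48*C)
j(t) = t*(-1 + t) (j(t) = (t + (-2 + (⅓)*3))*t = (t + (-2 + 1))*t = (t - 1)*t = (-1 + t)*t = t*(-1 + t))
121*(j(-10) + P(-8)) = 121*(-10*(-1 - 10) - 48*(-8)) = 121*(-10*(-11) + 384) = 121*(110 + 384) = 121*494 = 59774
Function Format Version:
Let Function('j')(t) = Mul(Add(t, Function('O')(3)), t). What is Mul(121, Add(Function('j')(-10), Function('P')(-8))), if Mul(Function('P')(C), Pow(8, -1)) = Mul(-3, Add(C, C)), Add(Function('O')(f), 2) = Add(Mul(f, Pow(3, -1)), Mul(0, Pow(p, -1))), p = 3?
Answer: 59774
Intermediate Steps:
Function('O')(f) = Add(-2, Mul(Rational(1, 3), f)) (Function('O')(f) = Add(-2, Add(Mul(f, Pow(3, -1)), Mul(0, Pow(3, -1)))) = Add(-2, Add(Mul(f, Rational(1, 3)), Mul(0, Rational(1, 3)))) = Add(-2, Add(Mul(Rational(1, 3), f), 0)) = Add(-2, Mul(Rational(1, 3), f)))
Function('P')(C) = Mul(-48, C) (Function('P')(C) = Mul(8, Mul(-3, Add(C, C))) = Mul(8, Mul(-3, Mul(2, C))) = Mul(8, Mul(-6, C)) = Mul(-48, C))
Function('j')(t) = Mul(t, Add(-1, t)) (Function('j')(t) = Mul(Add(t, Add(-2, Mul(Rational(1, 3), 3))), t) = Mul(Add(t, Add(-2, 1)), t) = Mul(Add(t, -1), t) = Mul(Add(-1, t), t) = Mul(t, Add(-1, t)))
Mul(121, Add(Function('j')(-10), Function('P')(-8))) = Mul(121, Add(Mul(-10, Add(-1, -10)), Mul(-48, -8))) = Mul(121, Add(Mul(-10, -11), 384)) = Mul(121, Add(110, 384)) = Mul(121, 494) = 59774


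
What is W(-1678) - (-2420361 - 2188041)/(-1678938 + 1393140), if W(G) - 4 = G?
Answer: -80505709/47633 ≈ -1690.1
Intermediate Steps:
W(G) = 4 + G
W(-1678) - (-2420361 - 2188041)/(-1678938 + 1393140) = (4 - 1678) - (-2420361 - 2188041)/(-1678938 + 1393140) = -1674 - (-4608402)/(-285798) = -1674 - (-4608402)*(-1)/285798 = -1674 - 1*768067/47633 = -1674 - 768067/47633 = -80505709/47633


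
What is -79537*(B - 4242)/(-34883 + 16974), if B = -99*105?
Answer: -1164183069/17909 ≈ -65006.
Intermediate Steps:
B = -10395
-79537*(B - 4242)/(-34883 + 16974) = -79537*(-10395 - 4242)/(-34883 + 16974) = -79537/((-17909/(-14637))) = -79537/((-17909*(-1/14637))) = -79537/17909/14637 = -79537*14637/17909 = -1164183069/17909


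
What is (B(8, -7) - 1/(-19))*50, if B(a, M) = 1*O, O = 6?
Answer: 5750/19 ≈ 302.63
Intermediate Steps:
B(a, M) = 6 (B(a, M) = 1*6 = 6)
(B(8, -7) - 1/(-19))*50 = (6 - 1/(-19))*50 = (6 - 1*(-1/19))*50 = (6 + 1/19)*50 = (115/19)*50 = 5750/19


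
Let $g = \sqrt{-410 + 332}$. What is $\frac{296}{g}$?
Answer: $- \frac{148 i \sqrt{78}}{39} \approx - 33.515 i$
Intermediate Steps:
$g = i \sqrt{78}$ ($g = \sqrt{-78} = i \sqrt{78} \approx 8.8318 i$)
$\frac{296}{g} = \frac{296}{i \sqrt{78}} = 296 \left(- \frac{i \sqrt{78}}{78}\right) = - \frac{148 i \sqrt{78}}{39}$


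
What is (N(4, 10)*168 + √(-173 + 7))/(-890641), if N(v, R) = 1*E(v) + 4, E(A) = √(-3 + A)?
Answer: -840/890641 - I*√166/890641 ≈ -0.00094314 - 1.4466e-5*I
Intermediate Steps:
N(v, R) = 4 + √(-3 + v) (N(v, R) = 1*√(-3 + v) + 4 = √(-3 + v) + 4 = 4 + √(-3 + v))
(N(4, 10)*168 + √(-173 + 7))/(-890641) = ((4 + √(-3 + 4))*168 + √(-173 + 7))/(-890641) = ((4 + √1)*168 + √(-166))*(-1/890641) = ((4 + 1)*168 + I*√166)*(-1/890641) = (5*168 + I*√166)*(-1/890641) = (840 + I*√166)*(-1/890641) = -840/890641 - I*√166/890641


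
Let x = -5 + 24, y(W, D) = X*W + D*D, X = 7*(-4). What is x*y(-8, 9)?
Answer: 5795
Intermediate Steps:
X = -28
y(W, D) = D**2 - 28*W (y(W, D) = -28*W + D*D = -28*W + D**2 = D**2 - 28*W)
x = 19
x*y(-8, 9) = 19*(9**2 - 28*(-8)) = 19*(81 + 224) = 19*305 = 5795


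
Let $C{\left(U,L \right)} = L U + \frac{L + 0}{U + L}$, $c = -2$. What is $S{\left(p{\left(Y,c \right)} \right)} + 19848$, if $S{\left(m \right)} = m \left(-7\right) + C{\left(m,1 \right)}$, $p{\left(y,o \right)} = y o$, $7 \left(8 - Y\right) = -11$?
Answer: $\frac{17746931}{889} \approx 19963.0$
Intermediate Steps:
$Y = \frac{67}{7}$ ($Y = 8 - - \frac{11}{7} = 8 + \frac{11}{7} = \frac{67}{7} \approx 9.5714$)
$C{\left(U,L \right)} = L U + \frac{L}{L + U}$
$p{\left(y,o \right)} = o y$
$S{\left(m \right)} = - 7 m + \frac{1 + m + m^{2}}{1 + m}$ ($S{\left(m \right)} = m \left(-7\right) + 1 \frac{1}{1 + m} \left(1 + m^{2} + 1 m\right) = - 7 m + 1 \frac{1}{1 + m} \left(1 + m^{2} + m\right) = - 7 m + 1 \frac{1}{1 + m} \left(1 + m + m^{2}\right) = - 7 m + \frac{1 + m + m^{2}}{1 + m}$)
$S{\left(p{\left(Y,c \right)} \right)} + 19848 = \frac{1 - 6 \left(\left(-2\right) \frac{67}{7}\right) - 6 \left(\left(-2\right) \frac{67}{7}\right)^{2}}{1 - \frac{134}{7}} + 19848 = \frac{1 - - \frac{804}{7} - 6 \left(- \frac{134}{7}\right)^{2}}{1 - \frac{134}{7}} + 19848 = \frac{1 + \frac{804}{7} - \frac{107736}{49}}{- \frac{127}{7}} + 19848 = - \frac{7 \left(1 + \frac{804}{7} - \frac{107736}{49}\right)}{127} + 19848 = \left(- \frac{7}{127}\right) \left(- \frac{102059}{49}\right) + 19848 = \frac{102059}{889} + 19848 = \frac{17746931}{889}$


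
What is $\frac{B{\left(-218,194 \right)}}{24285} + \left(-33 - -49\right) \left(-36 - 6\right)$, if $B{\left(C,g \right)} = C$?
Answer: $- \frac{16319738}{24285} \approx -672.01$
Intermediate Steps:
$\frac{B{\left(-218,194 \right)}}{24285} + \left(-33 - -49\right) \left(-36 - 6\right) = - \frac{218}{24285} + \left(-33 - -49\right) \left(-36 - 6\right) = \left(-218\right) \frac{1}{24285} + \left(-33 + 49\right) \left(-42\right) = - \frac{218}{24285} + 16 \left(-42\right) = - \frac{218}{24285} - 672 = - \frac{16319738}{24285}$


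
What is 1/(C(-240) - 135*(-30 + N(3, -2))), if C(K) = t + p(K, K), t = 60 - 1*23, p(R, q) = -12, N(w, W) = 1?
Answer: 1/3940 ≈ 0.00025381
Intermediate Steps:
t = 37 (t = 60 - 23 = 37)
C(K) = 25 (C(K) = 37 - 12 = 25)
1/(C(-240) - 135*(-30 + N(3, -2))) = 1/(25 - 135*(-30 + 1)) = 1/(25 - 135*(-29)) = 1/(25 + 3915) = 1/3940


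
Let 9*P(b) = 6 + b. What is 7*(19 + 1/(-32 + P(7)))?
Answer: 36512/275 ≈ 132.77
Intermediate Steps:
P(b) = 2/3 + b/9 (P(b) = (6 + b)/9 = 2/3 + b/9)
7*(19 + 1/(-32 + P(7))) = 7*(19 + 1/(-32 + (2/3 + (1/9)*7))) = 7*(19 + 1/(-32 + (2/3 + 7/9))) = 7*(19 + 1/(-32 + 13/9)) = 7*(19 + 1/(-275/9)) = 7*(19 - 9/275) = 7*(5216/275) = 36512/275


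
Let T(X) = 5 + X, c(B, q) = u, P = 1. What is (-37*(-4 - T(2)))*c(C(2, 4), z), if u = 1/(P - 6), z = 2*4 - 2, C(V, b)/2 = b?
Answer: -407/5 ≈ -81.400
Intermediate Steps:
C(V, b) = 2*b
z = 6 (z = 8 - 2 = 6)
u = -⅕ (u = 1/(1 - 6) = 1/(-5) = -⅕ ≈ -0.20000)
c(B, q) = -⅕
(-37*(-4 - T(2)))*c(C(2, 4), z) = -37*(-4 - (5 + 2))*(-⅕) = -37*(-4 - 1*7)*(-⅕) = -37*(-4 - 7)*(-⅕) = -37*(-11)*(-⅕) = 407*(-⅕) = -407/5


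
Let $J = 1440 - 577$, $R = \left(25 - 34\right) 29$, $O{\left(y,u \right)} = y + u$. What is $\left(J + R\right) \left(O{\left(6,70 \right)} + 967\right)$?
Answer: $627886$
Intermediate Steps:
$O{\left(y,u \right)} = u + y$
$R = -261$ ($R = \left(-9\right) 29 = -261$)
$J = 863$ ($J = 1440 - 577 = 863$)
$\left(J + R\right) \left(O{\left(6,70 \right)} + 967\right) = \left(863 - 261\right) \left(\left(70 + 6\right) + 967\right) = 602 \left(76 + 967\right) = 602 \cdot 1043 = 627886$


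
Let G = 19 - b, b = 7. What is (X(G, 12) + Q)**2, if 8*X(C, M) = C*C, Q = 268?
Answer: 81796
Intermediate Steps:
G = 12 (G = 19 - 1*7 = 19 - 7 = 12)
X(C, M) = C**2/8 (X(C, M) = (C*C)/8 = C**2/8)
(X(G, 12) + Q)**2 = ((1/8)*12**2 + 268)**2 = ((1/8)*144 + 268)**2 = (18 + 268)**2 = 286**2 = 81796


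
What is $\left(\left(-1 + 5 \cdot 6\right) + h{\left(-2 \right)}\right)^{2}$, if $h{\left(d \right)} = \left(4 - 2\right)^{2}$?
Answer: $1089$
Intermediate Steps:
$h{\left(d \right)} = 4$ ($h{\left(d \right)} = 2^{2} = 4$)
$\left(\left(-1 + 5 \cdot 6\right) + h{\left(-2 \right)}\right)^{2} = \left(\left(-1 + 5 \cdot 6\right) + 4\right)^{2} = \left(\left(-1 + 30\right) + 4\right)^{2} = \left(29 + 4\right)^{2} = 33^{2} = 1089$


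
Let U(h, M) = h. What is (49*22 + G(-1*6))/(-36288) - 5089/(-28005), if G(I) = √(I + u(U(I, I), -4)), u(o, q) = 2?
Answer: 3678101/24196320 - I/18144 ≈ 0.15201 - 5.5115e-5*I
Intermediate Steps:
G(I) = √(2 + I) (G(I) = √(I + 2) = √(2 + I))
(49*22 + G(-1*6))/(-36288) - 5089/(-28005) = (49*22 + √(2 - 1*6))/(-36288) - 5089/(-28005) = (1078 + √(2 - 6))*(-1/36288) - 5089*(-1/28005) = (1078 + √(-4))*(-1/36288) + 5089/28005 = (1078 + 2*I)*(-1/36288) + 5089/28005 = (-77/2592 - I/18144) + 5089/28005 = 3678101/24196320 - I/18144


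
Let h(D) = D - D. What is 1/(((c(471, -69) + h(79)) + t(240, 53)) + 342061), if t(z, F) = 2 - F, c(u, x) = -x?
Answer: 1/342079 ≈ 2.9233e-6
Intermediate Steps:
h(D) = 0
1/(((c(471, -69) + h(79)) + t(240, 53)) + 342061) = 1/(((-1*(-69) + 0) + (2 - 1*53)) + 342061) = 1/(((69 + 0) + (2 - 53)) + 342061) = 1/((69 - 51) + 342061) = 1/(18 + 342061) = 1/342079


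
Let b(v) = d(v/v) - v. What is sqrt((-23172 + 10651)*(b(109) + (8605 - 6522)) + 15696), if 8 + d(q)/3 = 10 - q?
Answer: I*sqrt(24738321) ≈ 4973.8*I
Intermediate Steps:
d(q) = 6 - 3*q (d(q) = -24 + 3*(10 - q) = -24 + (30 - 3*q) = 6 - 3*q)
b(v) = 3 - v (b(v) = (6 - 3*v/v) - v = (6 - 3*1) - v = (6 - 3) - v = 3 - v)
sqrt((-23172 + 10651)*(b(109) + (8605 - 6522)) + 15696) = sqrt((-23172 + 10651)*((3 - 1*109) + (8605 - 6522)) + 15696) = sqrt(-12521*((3 - 109) + 2083) + 15696) = sqrt(-12521*(-106 + 2083) + 15696) = sqrt(-12521*1977 + 15696) = sqrt(-24754017 + 15696) = sqrt(-24738321) = I*sqrt(24738321)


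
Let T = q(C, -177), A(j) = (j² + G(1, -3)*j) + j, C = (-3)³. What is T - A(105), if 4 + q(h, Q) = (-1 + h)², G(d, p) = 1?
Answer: -10455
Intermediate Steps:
C = -27
q(h, Q) = -4 + (-1 + h)²
A(j) = j² + 2*j (A(j) = (j² + 1*j) + j = (j² + j) + j = (j + j²) + j = j² + 2*j)
T = 780 (T = -4 + (-1 - 27)² = -4 + (-28)² = -4 + 784 = 780)
T - A(105) = 780 - 105*(2 + 105) = 780 - 105*107 = 780 - 1*11235 = 780 - 11235 = -10455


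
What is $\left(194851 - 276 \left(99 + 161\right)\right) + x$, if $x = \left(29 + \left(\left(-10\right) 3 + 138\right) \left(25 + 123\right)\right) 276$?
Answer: $4542679$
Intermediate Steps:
$x = 4419588$ ($x = \left(29 + \left(-30 + 138\right) 148\right) 276 = \left(29 + 108 \cdot 148\right) 276 = \left(29 + 15984\right) 276 = 16013 \cdot 276 = 4419588$)
$\left(194851 - 276 \left(99 + 161\right)\right) + x = \left(194851 - 276 \left(99 + 161\right)\right) + 4419588 = \left(194851 - 71760\right) + 4419588 = 123091 + 4419588 = 4542679$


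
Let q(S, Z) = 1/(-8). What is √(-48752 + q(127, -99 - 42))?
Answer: I*√780034/4 ≈ 220.8*I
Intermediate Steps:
q(S, Z) = -⅛ (q(S, Z) = 1*(-⅛) = -⅛)
√(-48752 + q(127, -99 - 42)) = √(-48752 - ⅛) = √(-390017/8) = I*√780034/4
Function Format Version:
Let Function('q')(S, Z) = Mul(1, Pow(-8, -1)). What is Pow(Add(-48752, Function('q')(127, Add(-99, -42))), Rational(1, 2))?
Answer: Mul(Rational(1, 4), I, Pow(780034, Rational(1, 2))) ≈ Mul(220.80, I)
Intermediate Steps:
Function('q')(S, Z) = Rational(-1, 8) (Function('q')(S, Z) = Mul(1, Rational(-1, 8)) = Rational(-1, 8))
Pow(Add(-48752, Function('q')(127, Add(-99, -42))), Rational(1, 2)) = Pow(Add(-48752, Rational(-1, 8)), Rational(1, 2)) = Pow(Rational(-390017, 8), Rational(1, 2)) = Mul(Rational(1, 4), I, Pow(780034, Rational(1, 2)))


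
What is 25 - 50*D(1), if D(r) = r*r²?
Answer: -25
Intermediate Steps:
D(r) = r³
25 - 50*D(1) = 25 - 50*1³ = 25 - 50*1 = 25 - 50 = -25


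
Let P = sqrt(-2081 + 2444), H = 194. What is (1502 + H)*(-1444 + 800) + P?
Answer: -1092224 + 11*sqrt(3) ≈ -1.0922e+6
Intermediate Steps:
P = 11*sqrt(3) (P = sqrt(363) = 11*sqrt(3) ≈ 19.053)
(1502 + H)*(-1444 + 800) + P = (1502 + 194)*(-1444 + 800) + 11*sqrt(3) = 1696*(-644) + 11*sqrt(3) = -1092224 + 11*sqrt(3)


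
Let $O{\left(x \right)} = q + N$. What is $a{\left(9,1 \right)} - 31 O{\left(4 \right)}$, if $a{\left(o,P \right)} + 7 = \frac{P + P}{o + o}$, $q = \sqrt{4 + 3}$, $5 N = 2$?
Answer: $- \frac{868}{45} - 31 \sqrt{7} \approx -101.31$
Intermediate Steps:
$N = \frac{2}{5}$ ($N = \frac{1}{5} \cdot 2 = \frac{2}{5} \approx 0.4$)
$q = \sqrt{7} \approx 2.6458$
$a{\left(o,P \right)} = -7 + \frac{P}{o}$ ($a{\left(o,P \right)} = -7 + \frac{P + P}{o + o} = -7 + \frac{2 P}{2 o} = -7 + 2 P \frac{1}{2 o} = -7 + \frac{P}{o}$)
$O{\left(x \right)} = \frac{2}{5} + \sqrt{7}$ ($O{\left(x \right)} = \sqrt{7} + \frac{2}{5} = \frac{2}{5} + \sqrt{7}$)
$a{\left(9,1 \right)} - 31 O{\left(4 \right)} = \left(-7 + 1 \cdot \frac{1}{9}\right) - 31 \left(\frac{2}{5} + \sqrt{7}\right) = \left(-7 + 1 \cdot \frac{1}{9}\right) - \left(\frac{62}{5} + 31 \sqrt{7}\right) = \left(-7 + \frac{1}{9}\right) - \left(\frac{62}{5} + 31 \sqrt{7}\right) = - \frac{62}{9} - \left(\frac{62}{5} + 31 \sqrt{7}\right) = - \frac{868}{45} - 31 \sqrt{7}$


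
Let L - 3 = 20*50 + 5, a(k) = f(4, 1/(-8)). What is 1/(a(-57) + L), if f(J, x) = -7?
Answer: 1/1001 ≈ 0.00099900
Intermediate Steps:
a(k) = -7
L = 1008 (L = 3 + (20*50 + 5) = 3 + (1000 + 5) = 3 + 1005 = 1008)
1/(a(-57) + L) = 1/(-7 + 1008) = 1/1001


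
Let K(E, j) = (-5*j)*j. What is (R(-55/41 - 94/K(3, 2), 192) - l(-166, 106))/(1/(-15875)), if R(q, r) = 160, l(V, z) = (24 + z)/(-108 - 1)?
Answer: -278923750/109 ≈ -2.5589e+6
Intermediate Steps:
K(E, j) = -5*j**2
l(V, z) = -24/109 - z/109 (l(V, z) = (24 + z)/(-109) = (24 + z)*(-1/109) = -24/109 - z/109)
(R(-55/41 - 94/K(3, 2), 192) - l(-166, 106))/(1/(-15875)) = (160 - (-24/109 - 1/109*106))/(1/(-15875)) = (160 - (-24/109 - 106/109))/(-1/15875) = (160 - 1*(-130/109))*(-15875) = (160 + 130/109)*(-15875) = (17570/109)*(-15875) = -278923750/109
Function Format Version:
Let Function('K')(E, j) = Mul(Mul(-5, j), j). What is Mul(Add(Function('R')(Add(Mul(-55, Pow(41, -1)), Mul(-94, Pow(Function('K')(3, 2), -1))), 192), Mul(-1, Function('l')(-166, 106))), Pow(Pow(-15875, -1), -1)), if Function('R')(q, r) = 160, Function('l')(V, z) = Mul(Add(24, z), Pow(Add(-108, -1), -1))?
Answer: Rational(-278923750, 109) ≈ -2.5589e+6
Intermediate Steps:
Function('K')(E, j) = Mul(-5, Pow(j, 2))
Function('l')(V, z) = Add(Rational(-24, 109), Mul(Rational(-1, 109), z)) (Function('l')(V, z) = Mul(Add(24, z), Pow(-109, -1)) = Mul(Add(24, z), Rational(-1, 109)) = Add(Rational(-24, 109), Mul(Rational(-1, 109), z)))
Mul(Add(Function('R')(Add(Mul(-55, Pow(41, -1)), Mul(-94, Pow(Function('K')(3, 2), -1))), 192), Mul(-1, Function('l')(-166, 106))), Pow(Pow(-15875, -1), -1)) = Mul(Add(160, Mul(-1, Add(Rational(-24, 109), Mul(Rational(-1, 109), 106)))), Pow(Pow(-15875, -1), -1)) = Mul(Add(160, Mul(-1, Add(Rational(-24, 109), Rational(-106, 109)))), Pow(Rational(-1, 15875), -1)) = Mul(Add(160, Mul(-1, Rational(-130, 109))), -15875) = Mul(Add(160, Rational(130, 109)), -15875) = Mul(Rational(17570, 109), -15875) = Rational(-278923750, 109)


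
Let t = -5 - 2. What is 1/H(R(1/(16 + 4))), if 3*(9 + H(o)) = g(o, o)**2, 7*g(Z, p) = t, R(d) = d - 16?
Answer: -3/26 ≈ -0.11538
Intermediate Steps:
R(d) = -16 + d
t = -7
g(Z, p) = -1 (g(Z, p) = (1/7)*(-7) = -1)
H(o) = -26/3 (H(o) = -9 + (1/3)*(-1)**2 = -9 + (1/3)*1 = -9 + 1/3 = -26/3)
1/H(R(1/(16 + 4))) = 1/(-26/3) = -3/26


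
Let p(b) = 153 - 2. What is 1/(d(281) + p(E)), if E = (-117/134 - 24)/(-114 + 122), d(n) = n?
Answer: 1/432 ≈ 0.0023148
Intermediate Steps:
E = -3333/1072 (E = (-117*1/134 - 24)/8 = (-117/134 - 24)*(⅛) = -3333/134*⅛ = -3333/1072 ≈ -3.1091)
p(b) = 151
1/(d(281) + p(E)) = 1/(281 + 151) = 1/432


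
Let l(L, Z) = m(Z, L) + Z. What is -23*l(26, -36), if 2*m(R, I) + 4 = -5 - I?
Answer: 2461/2 ≈ 1230.5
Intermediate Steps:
m(R, I) = -9/2 - I/2 (m(R, I) = -2 + (-5 - I)/2 = -2 + (-5/2 - I/2) = -9/2 - I/2)
l(L, Z) = -9/2 + Z - L/2 (l(L, Z) = (-9/2 - L/2) + Z = -9/2 + Z - L/2)
-23*l(26, -36) = -23*(-9/2 - 36 - ½*26) = -23*(-9/2 - 36 - 13) = -23*(-107/2) = 2461/2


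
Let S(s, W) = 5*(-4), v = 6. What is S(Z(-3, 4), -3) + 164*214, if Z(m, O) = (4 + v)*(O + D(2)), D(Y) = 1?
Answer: 35076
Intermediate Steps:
Z(m, O) = 10 + 10*O (Z(m, O) = (4 + 6)*(O + 1) = 10*(1 + O) = 10 + 10*O)
S(s, W) = -20
S(Z(-3, 4), -3) + 164*214 = -20 + 164*214 = -20 + 35096 = 35076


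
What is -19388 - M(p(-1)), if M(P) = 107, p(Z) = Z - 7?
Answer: -19495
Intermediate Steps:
p(Z) = -7 + Z
-19388 - M(p(-1)) = -19388 - 1*107 = -19388 - 107 = -19495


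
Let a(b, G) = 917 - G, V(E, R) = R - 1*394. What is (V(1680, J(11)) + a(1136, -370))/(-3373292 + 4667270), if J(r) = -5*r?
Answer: 419/646989 ≈ 0.00064762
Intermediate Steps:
V(E, R) = -394 + R (V(E, R) = R - 394 = -394 + R)
(V(1680, J(11)) + a(1136, -370))/(-3373292 + 4667270) = ((-394 - 5*11) + (917 - 1*(-370)))/(-3373292 + 4667270) = ((-394 - 55) + (917 + 370))/1293978 = (-449 + 1287)*(1/1293978) = 838*(1/1293978) = 419/646989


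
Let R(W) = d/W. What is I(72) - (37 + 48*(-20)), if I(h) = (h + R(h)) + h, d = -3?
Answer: 25607/24 ≈ 1067.0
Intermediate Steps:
R(W) = -3/W
I(h) = -3/h + 2*h (I(h) = (h - 3/h) + h = -3/h + 2*h)
I(72) - (37 + 48*(-20)) = (-3/72 + 2*72) - (37 + 48*(-20)) = (-3*1/72 + 144) - (37 - 960) = (-1/24 + 144) - 1*(-923) = 3455/24 + 923 = 25607/24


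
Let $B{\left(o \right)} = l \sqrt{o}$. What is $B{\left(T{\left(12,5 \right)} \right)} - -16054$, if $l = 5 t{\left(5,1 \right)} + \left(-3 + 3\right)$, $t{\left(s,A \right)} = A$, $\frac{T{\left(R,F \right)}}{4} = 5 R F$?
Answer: $16054 + 100 \sqrt{3} \approx 16227.0$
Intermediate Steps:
$T{\left(R,F \right)} = 20 F R$ ($T{\left(R,F \right)} = 4 \cdot 5 R F = 4 \cdot 5 F R = 20 F R$)
$l = 5$ ($l = 5 \cdot 1 + \left(-3 + 3\right) = 5 + 0 = 5$)
$B{\left(o \right)} = 5 \sqrt{o}$
$B{\left(T{\left(12,5 \right)} \right)} - -16054 = 5 \sqrt{20 \cdot 5 \cdot 12} - -16054 = 5 \sqrt{1200} + 16054 = 5 \cdot 20 \sqrt{3} + 16054 = 100 \sqrt{3} + 16054 = 16054 + 100 \sqrt{3}$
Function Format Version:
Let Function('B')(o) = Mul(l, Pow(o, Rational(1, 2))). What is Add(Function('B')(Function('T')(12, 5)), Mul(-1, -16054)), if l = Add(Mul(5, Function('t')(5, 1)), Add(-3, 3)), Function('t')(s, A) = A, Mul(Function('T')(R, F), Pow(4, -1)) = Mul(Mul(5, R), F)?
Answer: Add(16054, Mul(100, Pow(3, Rational(1, 2)))) ≈ 16227.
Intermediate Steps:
Function('T')(R, F) = Mul(20, F, R) (Function('T')(R, F) = Mul(4, Mul(Mul(5, R), F)) = Mul(4, Mul(5, F, R)) = Mul(20, F, R))
l = 5 (l = Add(Mul(5, 1), Add(-3, 3)) = Add(5, 0) = 5)
Function('B')(o) = Mul(5, Pow(o, Rational(1, 2)))
Add(Function('B')(Function('T')(12, 5)), Mul(-1, -16054)) = Add(Mul(5, Pow(Mul(20, 5, 12), Rational(1, 2))), Mul(-1, -16054)) = Add(Mul(5, Pow(1200, Rational(1, 2))), 16054) = Add(Mul(5, Mul(20, Pow(3, Rational(1, 2)))), 16054) = Add(Mul(100, Pow(3, Rational(1, 2))), 16054) = Add(16054, Mul(100, Pow(3, Rational(1, 2))))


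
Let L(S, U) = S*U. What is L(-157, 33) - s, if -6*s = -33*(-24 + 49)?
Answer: -10637/2 ≈ -5318.5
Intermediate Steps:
s = 275/2 (s = -(-11)*(-24 + 49)/2 = -(-11)*25/2 = -⅙*(-825) = 275/2 ≈ 137.50)
L(-157, 33) - s = -157*33 - 1*275/2 = -5181 - 275/2 = -10637/2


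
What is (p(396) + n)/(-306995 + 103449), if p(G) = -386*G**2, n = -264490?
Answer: 30397733/101773 ≈ 298.68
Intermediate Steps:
(p(396) + n)/(-306995 + 103449) = (-386*396**2 - 264490)/(-306995 + 103449) = (-386*156816 - 264490)/(-203546) = (-60530976 - 264490)*(-1/203546) = -60795466*(-1/203546) = 30397733/101773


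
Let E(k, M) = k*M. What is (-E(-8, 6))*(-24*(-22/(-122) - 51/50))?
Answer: 1475136/1525 ≈ 967.30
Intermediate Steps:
E(k, M) = M*k
(-E(-8, 6))*(-24*(-22/(-122) - 51/50)) = (-6*(-8))*(-24*(-22/(-122) - 51/50)) = (-1*(-48))*(-24*(-22*(-1/122) - 51*1/50)) = 48*(-24*(11/61 - 51/50)) = 48*(-24*(-2561/3050)) = 48*(30732/1525) = 1475136/1525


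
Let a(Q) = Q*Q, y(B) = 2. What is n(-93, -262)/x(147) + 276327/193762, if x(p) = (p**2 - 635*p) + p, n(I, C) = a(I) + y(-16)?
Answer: 18105738541/13871227818 ≈ 1.3053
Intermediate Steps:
a(Q) = Q**2
n(I, C) = 2 + I**2 (n(I, C) = I**2 + 2 = 2 + I**2)
x(p) = p**2 - 634*p
n(-93, -262)/x(147) + 276327/193762 = (2 + (-93)**2)/((147*(-634 + 147))) + 276327/193762 = (2 + 8649)/((147*(-487))) + 276327*(1/193762) = 8651/(-71589) + 276327/193762 = 8651*(-1/71589) + 276327/193762 = -8651/71589 + 276327/193762 = 18105738541/13871227818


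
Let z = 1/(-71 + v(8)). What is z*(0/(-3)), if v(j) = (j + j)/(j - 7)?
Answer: 0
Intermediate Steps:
v(j) = 2*j/(-7 + j) (v(j) = (2*j)/(-7 + j) = 2*j/(-7 + j))
z = -1/55 (z = 1/(-71 + 2*8/(-7 + 8)) = 1/(-71 + 2*8/1) = 1/(-71 + 2*8*1) = 1/(-71 + 16) = 1/(-55) = -1/55 ≈ -0.018182)
z*(0/(-3)) = -0/(-3) = -0*(-1)/3 = -1/55*0 = 0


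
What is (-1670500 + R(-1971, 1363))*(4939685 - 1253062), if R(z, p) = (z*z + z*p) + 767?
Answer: -1737745050395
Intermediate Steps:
R(z, p) = 767 + z² + p*z (R(z, p) = (z² + p*z) + 767 = 767 + z² + p*z)
(-1670500 + R(-1971, 1363))*(4939685 - 1253062) = (-1670500 + (767 + (-1971)² + 1363*(-1971)))*(4939685 - 1253062) = (-1670500 + (767 + 3884841 - 2686473))*3686623 = (-1670500 + 1199135)*3686623 = -471365*3686623 = -1737745050395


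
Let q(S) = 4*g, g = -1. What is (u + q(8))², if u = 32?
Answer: 784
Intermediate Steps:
q(S) = -4 (q(S) = 4*(-1) = -4)
(u + q(8))² = (32 - 4)² = 28² = 784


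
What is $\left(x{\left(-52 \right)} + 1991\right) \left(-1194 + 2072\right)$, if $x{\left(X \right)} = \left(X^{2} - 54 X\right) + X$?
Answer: $6541978$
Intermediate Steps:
$x{\left(X \right)} = X^{2} - 53 X$
$\left(x{\left(-52 \right)} + 1991\right) \left(-1194 + 2072\right) = \left(- 52 \left(-53 - 52\right) + 1991\right) \left(-1194 + 2072\right) = \left(\left(-52\right) \left(-105\right) + 1991\right) 878 = \left(5460 + 1991\right) 878 = 7451 \cdot 878 = 6541978$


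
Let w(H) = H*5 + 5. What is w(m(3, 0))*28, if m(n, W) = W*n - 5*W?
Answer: 140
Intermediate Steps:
m(n, W) = -5*W + W*n
w(H) = 5 + 5*H (w(H) = 5*H + 5 = 5 + 5*H)
w(m(3, 0))*28 = (5 + 5*(0*(-5 + 3)))*28 = (5 + 5*(0*(-2)))*28 = (5 + 5*0)*28 = (5 + 0)*28 = 5*28 = 140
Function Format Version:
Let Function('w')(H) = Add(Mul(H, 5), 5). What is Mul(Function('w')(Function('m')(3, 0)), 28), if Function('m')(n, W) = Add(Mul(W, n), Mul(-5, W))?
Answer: 140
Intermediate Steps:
Function('m')(n, W) = Add(Mul(-5, W), Mul(W, n))
Function('w')(H) = Add(5, Mul(5, H)) (Function('w')(H) = Add(Mul(5, H), 5) = Add(5, Mul(5, H)))
Mul(Function('w')(Function('m')(3, 0)), 28) = Mul(Add(5, Mul(5, Mul(0, Add(-5, 3)))), 28) = Mul(Add(5, Mul(5, Mul(0, -2))), 28) = Mul(Add(5, Mul(5, 0)), 28) = Mul(Add(5, 0), 28) = Mul(5, 28) = 140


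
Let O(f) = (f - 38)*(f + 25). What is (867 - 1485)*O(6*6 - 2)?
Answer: 145848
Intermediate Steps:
O(f) = (-38 + f)*(25 + f)
(867 - 1485)*O(6*6 - 2) = (867 - 1485)*(-950 + (6*6 - 2)**2 - 13*(6*6 - 2)) = -618*(-950 + (36 - 2)**2 - 13*(36 - 2)) = -618*(-950 + 34**2 - 13*34) = -618*(-950 + 1156 - 442) = -618*(-236) = 145848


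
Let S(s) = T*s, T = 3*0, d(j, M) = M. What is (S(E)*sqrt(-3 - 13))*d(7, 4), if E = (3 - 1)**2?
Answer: 0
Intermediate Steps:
E = 4 (E = 2**2 = 4)
T = 0
S(s) = 0 (S(s) = 0*s = 0)
(S(E)*sqrt(-3 - 13))*d(7, 4) = (0*sqrt(-3 - 13))*4 = (0*sqrt(-16))*4 = (0*(4*I))*4 = 0*4 = 0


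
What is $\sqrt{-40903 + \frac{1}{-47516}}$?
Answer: $\frac{3 i \sqrt{2565266023019}}{23758} \approx 202.24 i$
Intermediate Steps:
$\sqrt{-40903 + \frac{1}{-47516}} = \sqrt{-40903 - \frac{1}{47516}} = \sqrt{- \frac{1943546949}{47516}} = \frac{3 i \sqrt{2565266023019}}{23758}$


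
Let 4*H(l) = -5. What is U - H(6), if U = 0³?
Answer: 5/4 ≈ 1.2500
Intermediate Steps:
U = 0
H(l) = -5/4 (H(l) = (¼)*(-5) = -5/4)
U - H(6) = 0 - 1*(-5/4) = 0 + 5/4 = 5/4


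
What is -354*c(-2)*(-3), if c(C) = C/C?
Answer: 1062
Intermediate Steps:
c(C) = 1
-354*c(-2)*(-3) = -354*(-3) = 1062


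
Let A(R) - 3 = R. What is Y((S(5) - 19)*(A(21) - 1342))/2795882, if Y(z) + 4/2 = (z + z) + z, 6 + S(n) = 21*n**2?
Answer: -988501/1397941 ≈ -0.70711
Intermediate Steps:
S(n) = -6 + 21*n**2
A(R) = 3 + R
Y(z) = -2 + 3*z (Y(z) = -2 + ((z + z) + z) = -2 + (2*z + z) = -2 + 3*z)
Y((S(5) - 19)*(A(21) - 1342))/2795882 = (-2 + 3*(((-6 + 21*5**2) - 19)*((3 + 21) - 1342)))/2795882 = (-2 + 3*(((-6 + 21*25) - 19)*(24 - 1342)))*(1/2795882) = (-2 + 3*(((-6 + 525) - 19)*(-1318)))*(1/2795882) = (-2 + 3*((519 - 19)*(-1318)))*(1/2795882) = (-2 + 3*(500*(-1318)))*(1/2795882) = (-2 + 3*(-659000))*(1/2795882) = (-2 - 1977000)*(1/2795882) = -1977002*1/2795882 = -988501/1397941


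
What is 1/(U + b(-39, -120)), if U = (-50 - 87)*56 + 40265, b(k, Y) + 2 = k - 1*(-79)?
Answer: 1/32631 ≈ 3.0646e-5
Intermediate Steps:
b(k, Y) = 77 + k (b(k, Y) = -2 + (k - 1*(-79)) = -2 + (k + 79) = -2 + (79 + k) = 77 + k)
U = 32593 (U = -137*56 + 40265 = -7672 + 40265 = 32593)
1/(U + b(-39, -120)) = 1/(32593 + (77 - 39)) = 1/(32593 + 38) = 1/32631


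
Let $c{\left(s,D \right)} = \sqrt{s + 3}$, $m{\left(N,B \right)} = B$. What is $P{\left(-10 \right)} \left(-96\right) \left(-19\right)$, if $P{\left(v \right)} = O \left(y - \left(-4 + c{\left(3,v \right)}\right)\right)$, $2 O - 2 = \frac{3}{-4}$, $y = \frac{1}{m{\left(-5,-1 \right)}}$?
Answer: $3420 - 1140 \sqrt{6} \approx 627.58$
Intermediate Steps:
$c{\left(s,D \right)} = \sqrt{3 + s}$
$y = -1$ ($y = \frac{1}{-1} = -1$)
$O = \frac{5}{8}$ ($O = 1 + \frac{3 \frac{1}{-4}}{2} = 1 + \frac{3 \left(- \frac{1}{4}\right)}{2} = 1 + \frac{1}{2} \left(- \frac{3}{4}\right) = 1 - \frac{3}{8} = \frac{5}{8} \approx 0.625$)
$P{\left(v \right)} = \frac{15}{8} - \frac{5 \sqrt{6}}{8}$ ($P{\left(v \right)} = \frac{5 \left(-1 + \left(4 - \sqrt{3 + 3}\right)\right)}{8} = \frac{5 \left(-1 + \left(4 - \sqrt{6}\right)\right)}{8} = \frac{5 \left(3 - \sqrt{6}\right)}{8} = \frac{15}{8} - \frac{5 \sqrt{6}}{8}$)
$P{\left(-10 \right)} \left(-96\right) \left(-19\right) = \left(\frac{15}{8} - \frac{5 \sqrt{6}}{8}\right) \left(-96\right) \left(-19\right) = \left(-180 + 60 \sqrt{6}\right) \left(-19\right) = 3420 - 1140 \sqrt{6}$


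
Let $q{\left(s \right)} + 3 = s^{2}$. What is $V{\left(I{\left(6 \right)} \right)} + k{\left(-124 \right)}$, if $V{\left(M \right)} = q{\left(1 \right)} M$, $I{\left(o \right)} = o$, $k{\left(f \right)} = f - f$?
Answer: $-12$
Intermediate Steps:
$k{\left(f \right)} = 0$
$q{\left(s \right)} = -3 + s^{2}$
$V{\left(M \right)} = - 2 M$ ($V{\left(M \right)} = \left(-3 + 1^{2}\right) M = \left(-3 + 1\right) M = - 2 M$)
$V{\left(I{\left(6 \right)} \right)} + k{\left(-124 \right)} = \left(-2\right) 6 + 0 = -12 + 0 = -12$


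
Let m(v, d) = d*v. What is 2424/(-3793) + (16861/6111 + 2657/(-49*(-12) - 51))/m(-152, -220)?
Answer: -22158867338809/34686017178120 ≈ -0.63884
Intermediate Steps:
2424/(-3793) + (16861/6111 + 2657/(-49*(-12) - 51))/m(-152, -220) = 2424/(-3793) + (16861/6111 + 2657/(-49*(-12) - 51))/((-220*(-152))) = 2424*(-1/3793) + (16861*(1/6111) + 2657/(588 - 51))/33440 = -2424/3793 + (16861/6111 + 2657/537)*(1/33440) = -2424/3793 + (8430428/1093869)*(1/33440) = -2424/3793 + 2107607/9144744840 = -22158867338809/34686017178120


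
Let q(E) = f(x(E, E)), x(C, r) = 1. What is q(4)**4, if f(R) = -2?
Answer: 16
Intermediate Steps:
q(E) = -2
q(4)**4 = (-2)**4 = 16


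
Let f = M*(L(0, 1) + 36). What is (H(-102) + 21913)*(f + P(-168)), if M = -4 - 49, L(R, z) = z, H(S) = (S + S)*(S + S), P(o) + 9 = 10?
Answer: -124516840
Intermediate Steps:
P(o) = 1 (P(o) = -9 + 10 = 1)
H(S) = 4*S² (H(S) = (2*S)*(2*S) = 4*S²)
M = -53
f = -1961 (f = -53*(1 + 36) = -53*37 = -1961)
(H(-102) + 21913)*(f + P(-168)) = (4*(-102)² + 21913)*(-1961 + 1) = (4*10404 + 21913)*(-1960) = (41616 + 21913)*(-1960) = 63529*(-1960) = -124516840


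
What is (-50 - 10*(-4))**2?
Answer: 100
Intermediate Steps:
(-50 - 10*(-4))**2 = (-50 + 40)**2 = (-10)**2 = 100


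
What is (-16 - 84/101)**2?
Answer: 2890000/10201 ≈ 283.31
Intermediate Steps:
(-16 - 84/101)**2 = (-1700/101)**2 = 2890000/10201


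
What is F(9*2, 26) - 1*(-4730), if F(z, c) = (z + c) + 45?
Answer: 4819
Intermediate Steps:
F(z, c) = 45 + c + z (F(z, c) = (c + z) + 45 = 45 + c + z)
F(9*2, 26) - 1*(-4730) = (45 + 26 + 9*2) - 1*(-4730) = (45 + 26 + 18) + 4730 = 89 + 4730 = 4819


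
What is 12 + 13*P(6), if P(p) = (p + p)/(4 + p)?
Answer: 138/5 ≈ 27.600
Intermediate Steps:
P(p) = 2*p/(4 + p) (P(p) = (2*p)/(4 + p) = 2*p/(4 + p))
12 + 13*P(6) = 12 + 13*(2*6/(4 + 6)) = 12 + 13*(2*6/10) = 12 + 13*(2*6*(⅒)) = 12 + 13*(6/5) = 12 + 78/5 = 138/5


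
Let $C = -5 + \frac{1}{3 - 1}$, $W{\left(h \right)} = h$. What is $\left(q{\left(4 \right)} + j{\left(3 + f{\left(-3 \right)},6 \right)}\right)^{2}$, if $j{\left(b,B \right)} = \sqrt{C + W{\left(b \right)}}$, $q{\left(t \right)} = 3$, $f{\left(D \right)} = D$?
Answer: $\frac{9}{2} + 9 i \sqrt{2} \approx 4.5 + 12.728 i$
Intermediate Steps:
$C = - \frac{9}{2}$ ($C = -5 + \frac{1}{2} = - \frac{9}{2} \approx -4.5$)
$j{\left(b,B \right)} = \sqrt{- \frac{9}{2} + b}$
$\left(q{\left(4 \right)} + j{\left(3 + f{\left(-3 \right)},6 \right)}\right)^{2} = \left(3 + \frac{\sqrt{-18 + 4 \left(3 - 3\right)}}{2}\right)^{2} = \left(3 + \frac{\sqrt{-18 + 4 \cdot 0}}{2}\right)^{2} = \left(3 + \frac{\sqrt{-18 + 0}}{2}\right)^{2} = \left(3 + \frac{\sqrt{-18}}{2}\right)^{2} = \left(3 + \frac{3 i \sqrt{2}}{2}\right)^{2}$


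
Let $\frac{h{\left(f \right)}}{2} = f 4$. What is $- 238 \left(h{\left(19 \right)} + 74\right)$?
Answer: $-53788$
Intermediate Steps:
$h{\left(f \right)} = 8 f$ ($h{\left(f \right)} = 2 f 4 = 2 \cdot 4 f = 8 f$)
$- 238 \left(h{\left(19 \right)} + 74\right) = - 238 \left(8 \cdot 19 + 74\right) = - 238 \left(152 + 74\right) = \left(-238\right) 226 = -53788$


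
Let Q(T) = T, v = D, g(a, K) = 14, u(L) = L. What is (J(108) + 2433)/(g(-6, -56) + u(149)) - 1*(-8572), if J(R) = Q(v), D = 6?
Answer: 1399675/163 ≈ 8587.0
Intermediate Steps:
v = 6
J(R) = 6
(J(108) + 2433)/(g(-6, -56) + u(149)) - 1*(-8572) = (6 + 2433)/(14 + 149) - 1*(-8572) = 2439/163 + 8572 = 1399675/163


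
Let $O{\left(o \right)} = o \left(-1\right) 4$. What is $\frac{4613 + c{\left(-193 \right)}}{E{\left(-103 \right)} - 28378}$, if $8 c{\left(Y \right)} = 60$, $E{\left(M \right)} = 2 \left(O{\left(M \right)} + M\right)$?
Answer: $- \frac{9241}{55520} \approx -0.16644$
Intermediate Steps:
$O{\left(o \right)} = - 4 o$ ($O{\left(o \right)} = - o 4 = - 4 o$)
$E{\left(M \right)} = - 6 M$ ($E{\left(M \right)} = 2 \left(- 4 M + M\right) = 2 \left(- 3 M\right) = - 6 M$)
$c{\left(Y \right)} = \frac{15}{2}$ ($c{\left(Y \right)} = \frac{1}{8} \cdot 60 = \frac{15}{2}$)
$\frac{4613 + c{\left(-193 \right)}}{E{\left(-103 \right)} - 28378} = \frac{4613 + \frac{15}{2}}{\left(-6\right) \left(-103\right) - 28378} = \frac{9241}{2 \left(618 - 28378\right)} = \frac{9241}{2 \left(-27760\right)} = \frac{9241}{2} \left(- \frac{1}{27760}\right) = - \frac{9241}{55520}$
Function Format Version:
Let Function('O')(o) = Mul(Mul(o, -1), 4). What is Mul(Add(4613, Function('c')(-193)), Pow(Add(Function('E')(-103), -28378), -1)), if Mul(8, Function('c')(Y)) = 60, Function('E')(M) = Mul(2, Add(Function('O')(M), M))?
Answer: Rational(-9241, 55520) ≈ -0.16644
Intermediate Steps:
Function('O')(o) = Mul(-4, o) (Function('O')(o) = Mul(Mul(-1, o), 4) = Mul(-4, o))
Function('E')(M) = Mul(-6, M) (Function('E')(M) = Mul(2, Add(Mul(-4, M), M)) = Mul(2, Mul(-3, M)) = Mul(-6, M))
Function('c')(Y) = Rational(15, 2) (Function('c')(Y) = Mul(Rational(1, 8), 60) = Rational(15, 2))
Mul(Add(4613, Function('c')(-193)), Pow(Add(Function('E')(-103), -28378), -1)) = Mul(Add(4613, Rational(15, 2)), Pow(Add(Mul(-6, -103), -28378), -1)) = Mul(Rational(9241, 2), Pow(Add(618, -28378), -1)) = Mul(Rational(9241, 2), Pow(-27760, -1)) = Mul(Rational(9241, 2), Rational(-1, 27760)) = Rational(-9241, 55520)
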